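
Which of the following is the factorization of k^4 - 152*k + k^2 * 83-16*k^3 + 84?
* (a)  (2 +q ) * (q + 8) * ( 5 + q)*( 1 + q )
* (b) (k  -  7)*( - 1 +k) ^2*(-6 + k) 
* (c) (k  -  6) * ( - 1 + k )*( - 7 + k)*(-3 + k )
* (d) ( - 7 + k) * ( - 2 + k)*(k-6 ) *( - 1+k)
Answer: d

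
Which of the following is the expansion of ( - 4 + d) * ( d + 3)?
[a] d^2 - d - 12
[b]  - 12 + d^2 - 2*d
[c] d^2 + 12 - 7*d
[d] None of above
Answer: a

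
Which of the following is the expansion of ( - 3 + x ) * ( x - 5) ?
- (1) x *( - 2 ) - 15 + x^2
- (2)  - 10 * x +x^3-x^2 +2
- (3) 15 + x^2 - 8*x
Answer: 3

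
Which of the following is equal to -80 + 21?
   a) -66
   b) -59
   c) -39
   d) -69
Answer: b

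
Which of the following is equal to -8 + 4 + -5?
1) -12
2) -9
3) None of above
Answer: 2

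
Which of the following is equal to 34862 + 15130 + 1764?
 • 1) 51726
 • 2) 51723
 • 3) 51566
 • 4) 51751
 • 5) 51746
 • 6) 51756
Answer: 6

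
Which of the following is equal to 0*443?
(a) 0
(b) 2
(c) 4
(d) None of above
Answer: a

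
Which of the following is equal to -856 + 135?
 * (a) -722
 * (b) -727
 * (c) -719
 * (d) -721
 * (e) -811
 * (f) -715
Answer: d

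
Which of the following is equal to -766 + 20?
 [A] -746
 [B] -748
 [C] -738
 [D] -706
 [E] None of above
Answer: A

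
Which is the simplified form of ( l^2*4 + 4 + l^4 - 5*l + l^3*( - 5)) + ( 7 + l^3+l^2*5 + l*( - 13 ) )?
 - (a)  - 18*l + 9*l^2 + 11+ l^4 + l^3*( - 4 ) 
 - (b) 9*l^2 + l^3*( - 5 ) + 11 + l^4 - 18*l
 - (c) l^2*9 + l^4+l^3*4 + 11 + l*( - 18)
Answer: a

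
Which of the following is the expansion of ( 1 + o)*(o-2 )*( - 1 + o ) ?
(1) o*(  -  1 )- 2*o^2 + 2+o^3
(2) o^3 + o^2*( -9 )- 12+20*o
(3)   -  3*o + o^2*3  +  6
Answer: 1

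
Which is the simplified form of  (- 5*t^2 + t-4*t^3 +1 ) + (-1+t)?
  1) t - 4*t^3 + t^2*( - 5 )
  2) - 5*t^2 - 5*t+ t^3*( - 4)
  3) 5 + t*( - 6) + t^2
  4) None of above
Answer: 4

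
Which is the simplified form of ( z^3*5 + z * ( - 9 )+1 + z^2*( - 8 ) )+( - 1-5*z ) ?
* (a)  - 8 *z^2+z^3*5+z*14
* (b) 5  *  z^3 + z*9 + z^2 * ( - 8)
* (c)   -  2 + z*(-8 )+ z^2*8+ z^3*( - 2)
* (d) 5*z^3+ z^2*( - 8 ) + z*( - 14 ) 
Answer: d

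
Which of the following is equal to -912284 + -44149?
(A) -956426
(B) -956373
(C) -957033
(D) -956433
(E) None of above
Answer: D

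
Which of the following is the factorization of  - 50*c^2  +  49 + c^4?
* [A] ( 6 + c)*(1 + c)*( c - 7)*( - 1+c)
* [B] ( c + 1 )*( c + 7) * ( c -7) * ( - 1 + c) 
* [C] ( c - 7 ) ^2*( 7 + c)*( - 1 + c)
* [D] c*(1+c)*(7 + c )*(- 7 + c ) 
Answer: B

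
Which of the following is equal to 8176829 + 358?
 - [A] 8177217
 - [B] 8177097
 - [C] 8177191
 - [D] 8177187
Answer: D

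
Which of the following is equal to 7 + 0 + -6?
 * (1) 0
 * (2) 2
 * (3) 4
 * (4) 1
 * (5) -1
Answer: 4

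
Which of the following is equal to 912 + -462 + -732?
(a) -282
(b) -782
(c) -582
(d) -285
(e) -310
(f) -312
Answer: a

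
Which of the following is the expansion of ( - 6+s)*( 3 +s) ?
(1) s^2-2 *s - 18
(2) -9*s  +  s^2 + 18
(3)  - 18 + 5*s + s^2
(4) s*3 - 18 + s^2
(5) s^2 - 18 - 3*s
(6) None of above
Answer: 5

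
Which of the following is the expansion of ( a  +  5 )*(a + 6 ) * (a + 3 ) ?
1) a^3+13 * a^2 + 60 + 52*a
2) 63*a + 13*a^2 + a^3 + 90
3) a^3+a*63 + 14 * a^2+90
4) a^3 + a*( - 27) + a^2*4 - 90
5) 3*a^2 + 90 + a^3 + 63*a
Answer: 3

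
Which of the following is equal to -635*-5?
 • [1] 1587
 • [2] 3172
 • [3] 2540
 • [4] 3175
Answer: 4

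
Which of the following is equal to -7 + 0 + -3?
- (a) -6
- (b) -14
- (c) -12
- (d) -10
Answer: d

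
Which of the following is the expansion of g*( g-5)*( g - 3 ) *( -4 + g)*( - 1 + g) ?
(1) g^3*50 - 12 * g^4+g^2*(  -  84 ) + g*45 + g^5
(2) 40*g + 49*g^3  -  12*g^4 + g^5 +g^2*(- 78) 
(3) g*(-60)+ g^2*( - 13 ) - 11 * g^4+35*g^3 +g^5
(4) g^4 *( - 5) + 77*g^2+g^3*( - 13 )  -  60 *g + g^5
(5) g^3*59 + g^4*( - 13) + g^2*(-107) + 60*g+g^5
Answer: 5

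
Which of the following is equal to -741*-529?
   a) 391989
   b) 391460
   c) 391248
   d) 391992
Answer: a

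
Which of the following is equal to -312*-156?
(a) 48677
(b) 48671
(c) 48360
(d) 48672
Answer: d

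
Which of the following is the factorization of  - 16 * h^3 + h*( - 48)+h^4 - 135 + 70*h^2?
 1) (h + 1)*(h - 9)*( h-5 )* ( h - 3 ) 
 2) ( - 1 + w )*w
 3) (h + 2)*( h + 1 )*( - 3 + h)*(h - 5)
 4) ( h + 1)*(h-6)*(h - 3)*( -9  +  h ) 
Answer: 1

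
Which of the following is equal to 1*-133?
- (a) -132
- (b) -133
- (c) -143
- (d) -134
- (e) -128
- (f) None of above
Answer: b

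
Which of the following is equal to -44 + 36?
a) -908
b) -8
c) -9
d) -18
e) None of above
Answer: b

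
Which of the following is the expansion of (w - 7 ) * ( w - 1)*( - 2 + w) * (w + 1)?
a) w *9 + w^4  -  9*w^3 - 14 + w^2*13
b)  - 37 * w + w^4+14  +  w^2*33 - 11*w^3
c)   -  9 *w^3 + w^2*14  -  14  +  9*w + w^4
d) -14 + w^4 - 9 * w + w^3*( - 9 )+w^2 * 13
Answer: a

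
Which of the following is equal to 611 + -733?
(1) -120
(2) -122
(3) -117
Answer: 2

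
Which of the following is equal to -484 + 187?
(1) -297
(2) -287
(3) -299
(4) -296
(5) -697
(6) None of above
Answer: 1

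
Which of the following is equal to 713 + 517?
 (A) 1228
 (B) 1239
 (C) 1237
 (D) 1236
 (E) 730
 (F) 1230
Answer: F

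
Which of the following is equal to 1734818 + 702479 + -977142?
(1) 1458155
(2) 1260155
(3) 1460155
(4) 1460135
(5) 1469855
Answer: 3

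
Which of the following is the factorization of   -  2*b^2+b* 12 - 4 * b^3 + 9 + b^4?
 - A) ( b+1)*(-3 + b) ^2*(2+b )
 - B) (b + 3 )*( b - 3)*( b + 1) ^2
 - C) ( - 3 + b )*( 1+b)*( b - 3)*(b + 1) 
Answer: C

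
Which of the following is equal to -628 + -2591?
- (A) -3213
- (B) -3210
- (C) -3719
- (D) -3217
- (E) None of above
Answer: E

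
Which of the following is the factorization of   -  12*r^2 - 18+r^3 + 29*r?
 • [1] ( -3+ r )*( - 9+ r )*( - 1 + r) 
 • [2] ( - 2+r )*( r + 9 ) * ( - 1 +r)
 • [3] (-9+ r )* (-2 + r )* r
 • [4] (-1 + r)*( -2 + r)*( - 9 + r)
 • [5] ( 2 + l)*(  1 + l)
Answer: 4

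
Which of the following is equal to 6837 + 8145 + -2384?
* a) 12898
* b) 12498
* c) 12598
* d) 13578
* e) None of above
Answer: c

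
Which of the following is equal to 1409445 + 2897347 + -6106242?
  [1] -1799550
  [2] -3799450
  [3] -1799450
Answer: 3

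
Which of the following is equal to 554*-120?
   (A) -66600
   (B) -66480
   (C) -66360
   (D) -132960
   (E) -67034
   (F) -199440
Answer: B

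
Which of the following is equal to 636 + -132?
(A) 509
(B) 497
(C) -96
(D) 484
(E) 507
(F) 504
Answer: F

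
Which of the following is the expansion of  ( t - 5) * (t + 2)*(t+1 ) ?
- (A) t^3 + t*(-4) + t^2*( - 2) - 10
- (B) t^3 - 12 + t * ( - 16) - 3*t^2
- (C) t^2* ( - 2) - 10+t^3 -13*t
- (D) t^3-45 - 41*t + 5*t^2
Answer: C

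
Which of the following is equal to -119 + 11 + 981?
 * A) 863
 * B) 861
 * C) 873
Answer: C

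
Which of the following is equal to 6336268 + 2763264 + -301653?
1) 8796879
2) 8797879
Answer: 2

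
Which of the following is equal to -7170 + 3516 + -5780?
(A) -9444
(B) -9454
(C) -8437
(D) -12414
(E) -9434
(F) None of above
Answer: E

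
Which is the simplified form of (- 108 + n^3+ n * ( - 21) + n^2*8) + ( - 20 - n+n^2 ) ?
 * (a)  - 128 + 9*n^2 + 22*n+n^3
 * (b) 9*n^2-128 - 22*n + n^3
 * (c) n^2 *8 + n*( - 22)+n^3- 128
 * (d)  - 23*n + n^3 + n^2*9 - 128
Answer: b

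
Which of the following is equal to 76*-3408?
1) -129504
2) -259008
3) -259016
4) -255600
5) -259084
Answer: 2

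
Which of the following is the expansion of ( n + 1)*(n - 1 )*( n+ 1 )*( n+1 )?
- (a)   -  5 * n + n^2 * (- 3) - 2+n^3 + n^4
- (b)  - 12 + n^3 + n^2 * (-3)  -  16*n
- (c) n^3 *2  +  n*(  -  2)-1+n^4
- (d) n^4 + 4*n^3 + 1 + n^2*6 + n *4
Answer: c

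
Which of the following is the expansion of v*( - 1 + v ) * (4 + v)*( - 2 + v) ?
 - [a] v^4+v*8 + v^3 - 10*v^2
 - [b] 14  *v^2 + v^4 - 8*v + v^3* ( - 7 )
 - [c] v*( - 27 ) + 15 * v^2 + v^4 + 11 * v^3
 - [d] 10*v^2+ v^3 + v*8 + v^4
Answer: a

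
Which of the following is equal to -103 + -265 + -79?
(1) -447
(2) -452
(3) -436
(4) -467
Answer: 1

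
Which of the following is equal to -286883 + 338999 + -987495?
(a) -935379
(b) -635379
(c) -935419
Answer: a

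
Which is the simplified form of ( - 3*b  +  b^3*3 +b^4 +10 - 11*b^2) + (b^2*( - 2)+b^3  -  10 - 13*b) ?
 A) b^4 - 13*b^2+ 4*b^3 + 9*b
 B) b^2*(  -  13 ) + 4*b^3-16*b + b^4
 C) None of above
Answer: B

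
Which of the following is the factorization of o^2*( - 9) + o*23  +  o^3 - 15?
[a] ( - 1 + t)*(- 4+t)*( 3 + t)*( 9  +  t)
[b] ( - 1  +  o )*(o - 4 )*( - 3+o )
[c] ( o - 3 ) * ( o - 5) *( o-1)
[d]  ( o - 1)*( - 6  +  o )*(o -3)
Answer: c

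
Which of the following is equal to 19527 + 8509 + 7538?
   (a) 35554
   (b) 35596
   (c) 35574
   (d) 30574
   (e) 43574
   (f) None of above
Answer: c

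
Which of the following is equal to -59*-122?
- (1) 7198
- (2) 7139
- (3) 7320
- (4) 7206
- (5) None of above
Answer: 1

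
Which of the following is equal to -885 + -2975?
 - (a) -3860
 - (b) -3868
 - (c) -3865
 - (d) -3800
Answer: a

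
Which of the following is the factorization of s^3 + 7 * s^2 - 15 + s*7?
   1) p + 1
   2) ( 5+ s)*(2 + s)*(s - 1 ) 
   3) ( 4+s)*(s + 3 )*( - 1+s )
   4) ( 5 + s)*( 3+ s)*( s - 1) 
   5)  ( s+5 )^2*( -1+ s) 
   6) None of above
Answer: 4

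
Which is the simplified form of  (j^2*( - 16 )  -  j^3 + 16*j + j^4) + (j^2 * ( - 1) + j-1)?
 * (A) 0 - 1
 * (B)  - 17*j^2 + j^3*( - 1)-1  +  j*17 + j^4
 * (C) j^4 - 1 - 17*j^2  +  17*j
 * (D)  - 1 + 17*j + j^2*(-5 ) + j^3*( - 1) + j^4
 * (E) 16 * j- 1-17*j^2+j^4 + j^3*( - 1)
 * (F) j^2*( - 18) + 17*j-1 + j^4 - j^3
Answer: B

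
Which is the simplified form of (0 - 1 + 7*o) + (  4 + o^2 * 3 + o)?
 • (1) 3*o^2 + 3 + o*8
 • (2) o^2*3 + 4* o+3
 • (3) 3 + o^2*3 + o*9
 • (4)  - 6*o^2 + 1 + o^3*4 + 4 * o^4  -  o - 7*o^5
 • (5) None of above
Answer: 1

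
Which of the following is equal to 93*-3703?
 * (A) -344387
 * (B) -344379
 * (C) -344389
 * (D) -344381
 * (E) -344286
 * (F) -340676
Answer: B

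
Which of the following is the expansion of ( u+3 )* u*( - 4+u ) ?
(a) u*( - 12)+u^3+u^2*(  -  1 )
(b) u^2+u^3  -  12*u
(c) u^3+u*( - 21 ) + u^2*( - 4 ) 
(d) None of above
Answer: a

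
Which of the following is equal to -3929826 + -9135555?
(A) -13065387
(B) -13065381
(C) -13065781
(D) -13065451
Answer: B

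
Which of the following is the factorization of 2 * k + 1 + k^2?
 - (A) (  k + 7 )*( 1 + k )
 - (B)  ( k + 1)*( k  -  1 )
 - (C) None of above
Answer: C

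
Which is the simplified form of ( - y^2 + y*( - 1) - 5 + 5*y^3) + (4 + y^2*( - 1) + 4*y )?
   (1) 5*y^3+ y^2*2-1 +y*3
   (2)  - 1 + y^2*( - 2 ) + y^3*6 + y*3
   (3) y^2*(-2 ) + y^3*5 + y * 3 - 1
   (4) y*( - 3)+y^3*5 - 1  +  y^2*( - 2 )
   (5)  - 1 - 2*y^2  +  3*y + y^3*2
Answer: 3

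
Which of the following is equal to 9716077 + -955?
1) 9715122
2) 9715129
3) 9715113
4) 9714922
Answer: 1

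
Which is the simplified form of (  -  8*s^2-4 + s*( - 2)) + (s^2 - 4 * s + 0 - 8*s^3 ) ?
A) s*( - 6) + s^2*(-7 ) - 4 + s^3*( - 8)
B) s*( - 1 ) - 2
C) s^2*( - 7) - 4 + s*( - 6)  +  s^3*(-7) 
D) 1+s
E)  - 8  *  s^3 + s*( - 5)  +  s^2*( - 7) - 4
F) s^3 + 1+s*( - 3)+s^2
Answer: A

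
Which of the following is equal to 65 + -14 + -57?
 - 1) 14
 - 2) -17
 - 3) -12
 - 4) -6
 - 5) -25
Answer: 4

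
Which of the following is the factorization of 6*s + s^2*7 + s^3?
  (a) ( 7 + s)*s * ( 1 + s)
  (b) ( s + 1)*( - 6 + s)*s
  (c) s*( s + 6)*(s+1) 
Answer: c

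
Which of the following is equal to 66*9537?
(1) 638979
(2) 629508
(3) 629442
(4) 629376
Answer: 3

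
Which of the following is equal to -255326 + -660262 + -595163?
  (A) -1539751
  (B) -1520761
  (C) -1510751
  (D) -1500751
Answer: C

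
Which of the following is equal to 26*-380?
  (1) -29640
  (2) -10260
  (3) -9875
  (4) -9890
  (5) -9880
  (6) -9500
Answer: 5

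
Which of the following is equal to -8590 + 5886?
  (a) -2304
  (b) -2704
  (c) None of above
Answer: b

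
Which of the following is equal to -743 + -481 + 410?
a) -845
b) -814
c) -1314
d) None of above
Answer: b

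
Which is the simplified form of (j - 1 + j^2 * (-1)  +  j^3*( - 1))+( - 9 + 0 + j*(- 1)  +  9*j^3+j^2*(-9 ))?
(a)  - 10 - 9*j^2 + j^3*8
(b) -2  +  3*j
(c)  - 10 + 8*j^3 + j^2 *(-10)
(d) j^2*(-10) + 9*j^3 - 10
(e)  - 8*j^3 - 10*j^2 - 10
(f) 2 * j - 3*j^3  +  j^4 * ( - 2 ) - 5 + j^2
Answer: c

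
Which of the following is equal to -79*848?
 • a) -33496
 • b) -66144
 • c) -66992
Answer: c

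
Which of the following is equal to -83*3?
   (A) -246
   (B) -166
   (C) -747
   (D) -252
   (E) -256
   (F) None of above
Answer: F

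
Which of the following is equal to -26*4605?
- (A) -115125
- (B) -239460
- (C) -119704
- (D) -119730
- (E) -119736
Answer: D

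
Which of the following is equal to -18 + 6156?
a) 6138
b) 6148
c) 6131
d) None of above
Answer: a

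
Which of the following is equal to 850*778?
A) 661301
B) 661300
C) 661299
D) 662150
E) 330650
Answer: B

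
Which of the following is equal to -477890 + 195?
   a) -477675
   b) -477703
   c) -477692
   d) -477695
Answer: d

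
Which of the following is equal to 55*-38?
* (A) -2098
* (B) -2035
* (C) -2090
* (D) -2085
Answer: C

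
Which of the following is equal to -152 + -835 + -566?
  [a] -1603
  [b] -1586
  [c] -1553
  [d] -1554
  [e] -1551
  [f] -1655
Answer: c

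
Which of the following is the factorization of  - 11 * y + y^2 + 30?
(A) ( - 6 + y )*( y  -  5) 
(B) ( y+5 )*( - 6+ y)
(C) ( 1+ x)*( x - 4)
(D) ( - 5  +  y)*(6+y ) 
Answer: A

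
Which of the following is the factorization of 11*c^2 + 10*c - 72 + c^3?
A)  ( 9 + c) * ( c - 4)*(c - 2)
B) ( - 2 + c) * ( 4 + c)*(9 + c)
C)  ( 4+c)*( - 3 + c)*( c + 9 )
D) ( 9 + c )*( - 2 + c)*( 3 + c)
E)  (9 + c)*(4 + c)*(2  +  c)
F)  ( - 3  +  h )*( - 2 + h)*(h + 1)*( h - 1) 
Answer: B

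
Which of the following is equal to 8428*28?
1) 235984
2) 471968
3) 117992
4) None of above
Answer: 1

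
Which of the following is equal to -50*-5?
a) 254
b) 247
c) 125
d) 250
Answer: d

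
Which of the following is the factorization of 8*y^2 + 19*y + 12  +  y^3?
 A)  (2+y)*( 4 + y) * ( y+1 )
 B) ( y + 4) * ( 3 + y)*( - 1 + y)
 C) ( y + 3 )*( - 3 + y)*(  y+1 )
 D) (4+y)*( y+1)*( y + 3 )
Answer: D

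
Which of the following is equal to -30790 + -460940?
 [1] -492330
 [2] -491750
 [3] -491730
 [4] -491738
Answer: 3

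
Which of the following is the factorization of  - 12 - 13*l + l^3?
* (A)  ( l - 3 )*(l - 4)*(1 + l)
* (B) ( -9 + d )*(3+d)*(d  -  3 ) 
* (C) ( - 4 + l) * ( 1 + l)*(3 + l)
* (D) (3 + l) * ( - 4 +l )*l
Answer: C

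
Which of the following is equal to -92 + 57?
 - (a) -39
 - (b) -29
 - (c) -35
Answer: c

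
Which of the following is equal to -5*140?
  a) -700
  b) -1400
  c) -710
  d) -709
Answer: a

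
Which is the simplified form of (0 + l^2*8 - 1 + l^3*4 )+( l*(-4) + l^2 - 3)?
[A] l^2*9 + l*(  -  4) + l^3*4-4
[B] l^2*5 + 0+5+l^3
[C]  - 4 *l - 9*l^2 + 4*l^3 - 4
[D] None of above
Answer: A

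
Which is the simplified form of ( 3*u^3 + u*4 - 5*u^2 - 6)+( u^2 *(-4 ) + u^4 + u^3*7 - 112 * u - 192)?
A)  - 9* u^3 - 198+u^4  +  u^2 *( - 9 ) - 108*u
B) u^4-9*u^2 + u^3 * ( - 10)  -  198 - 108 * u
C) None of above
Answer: C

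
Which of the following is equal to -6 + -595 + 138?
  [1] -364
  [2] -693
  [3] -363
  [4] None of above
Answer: 4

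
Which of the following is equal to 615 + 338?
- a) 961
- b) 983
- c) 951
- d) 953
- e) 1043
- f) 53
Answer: d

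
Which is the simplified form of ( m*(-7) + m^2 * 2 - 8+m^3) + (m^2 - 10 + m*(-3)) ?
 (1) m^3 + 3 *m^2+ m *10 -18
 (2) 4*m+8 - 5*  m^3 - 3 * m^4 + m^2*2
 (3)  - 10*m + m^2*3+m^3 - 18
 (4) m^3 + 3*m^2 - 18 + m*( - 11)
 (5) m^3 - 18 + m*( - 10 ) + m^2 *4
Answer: 3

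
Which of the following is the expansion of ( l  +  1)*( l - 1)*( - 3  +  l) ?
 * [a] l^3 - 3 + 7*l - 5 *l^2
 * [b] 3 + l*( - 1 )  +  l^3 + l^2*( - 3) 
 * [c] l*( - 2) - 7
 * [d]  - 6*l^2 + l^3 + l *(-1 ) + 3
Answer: b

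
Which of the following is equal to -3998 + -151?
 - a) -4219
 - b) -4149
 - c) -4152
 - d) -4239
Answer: b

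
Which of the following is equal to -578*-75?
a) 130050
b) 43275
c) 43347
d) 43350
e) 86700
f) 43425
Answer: d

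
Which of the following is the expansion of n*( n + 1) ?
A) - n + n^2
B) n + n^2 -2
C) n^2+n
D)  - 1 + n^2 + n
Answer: C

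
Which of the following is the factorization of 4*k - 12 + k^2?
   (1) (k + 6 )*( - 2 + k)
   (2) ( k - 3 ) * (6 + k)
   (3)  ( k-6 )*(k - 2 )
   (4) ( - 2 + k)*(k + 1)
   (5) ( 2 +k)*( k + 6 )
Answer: 1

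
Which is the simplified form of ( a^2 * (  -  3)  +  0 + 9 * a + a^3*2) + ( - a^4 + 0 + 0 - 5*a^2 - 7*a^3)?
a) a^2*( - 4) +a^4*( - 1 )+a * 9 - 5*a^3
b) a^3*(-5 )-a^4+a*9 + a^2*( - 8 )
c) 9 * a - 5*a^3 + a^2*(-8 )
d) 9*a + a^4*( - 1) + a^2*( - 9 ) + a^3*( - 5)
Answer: b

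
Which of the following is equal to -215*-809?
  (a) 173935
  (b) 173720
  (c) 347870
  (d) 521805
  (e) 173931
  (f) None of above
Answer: a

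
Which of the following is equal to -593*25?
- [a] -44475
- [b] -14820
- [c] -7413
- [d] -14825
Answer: d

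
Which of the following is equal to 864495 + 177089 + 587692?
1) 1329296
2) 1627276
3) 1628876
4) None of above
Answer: 4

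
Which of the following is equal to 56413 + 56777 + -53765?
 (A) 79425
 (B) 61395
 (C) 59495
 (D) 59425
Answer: D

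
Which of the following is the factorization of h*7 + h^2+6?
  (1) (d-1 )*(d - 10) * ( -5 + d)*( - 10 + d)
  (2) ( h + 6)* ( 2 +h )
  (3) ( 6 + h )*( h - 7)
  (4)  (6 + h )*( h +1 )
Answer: 4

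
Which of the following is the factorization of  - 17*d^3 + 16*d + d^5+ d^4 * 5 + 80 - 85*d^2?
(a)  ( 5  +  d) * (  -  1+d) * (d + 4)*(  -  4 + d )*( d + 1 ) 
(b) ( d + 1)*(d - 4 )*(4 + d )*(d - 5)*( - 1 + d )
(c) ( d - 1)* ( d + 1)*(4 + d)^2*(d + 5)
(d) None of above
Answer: a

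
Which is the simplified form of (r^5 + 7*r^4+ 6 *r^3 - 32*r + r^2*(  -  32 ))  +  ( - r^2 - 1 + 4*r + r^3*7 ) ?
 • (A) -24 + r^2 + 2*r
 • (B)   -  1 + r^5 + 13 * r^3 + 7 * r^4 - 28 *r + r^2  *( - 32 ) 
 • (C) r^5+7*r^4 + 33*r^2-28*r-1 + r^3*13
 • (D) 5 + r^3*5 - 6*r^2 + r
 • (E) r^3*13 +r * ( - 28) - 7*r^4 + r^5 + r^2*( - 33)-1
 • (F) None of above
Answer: F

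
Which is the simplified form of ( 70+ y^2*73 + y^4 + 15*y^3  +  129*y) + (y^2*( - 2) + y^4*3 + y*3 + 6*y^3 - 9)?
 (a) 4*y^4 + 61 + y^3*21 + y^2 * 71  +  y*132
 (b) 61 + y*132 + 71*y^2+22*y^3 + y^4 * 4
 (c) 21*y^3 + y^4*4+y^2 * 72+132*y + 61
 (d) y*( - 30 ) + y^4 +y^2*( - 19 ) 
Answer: a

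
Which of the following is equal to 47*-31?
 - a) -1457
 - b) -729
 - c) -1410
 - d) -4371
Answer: a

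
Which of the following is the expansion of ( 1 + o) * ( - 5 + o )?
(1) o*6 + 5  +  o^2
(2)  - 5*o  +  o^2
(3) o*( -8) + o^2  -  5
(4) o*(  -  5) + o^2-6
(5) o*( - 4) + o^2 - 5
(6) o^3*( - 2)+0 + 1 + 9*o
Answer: 5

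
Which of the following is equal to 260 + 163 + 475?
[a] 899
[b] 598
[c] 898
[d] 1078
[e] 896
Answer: c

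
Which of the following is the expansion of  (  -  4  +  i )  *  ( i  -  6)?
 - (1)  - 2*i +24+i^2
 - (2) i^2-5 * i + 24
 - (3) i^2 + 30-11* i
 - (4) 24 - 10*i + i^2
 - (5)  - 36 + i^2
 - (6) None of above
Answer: 4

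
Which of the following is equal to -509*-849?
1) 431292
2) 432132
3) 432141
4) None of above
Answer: 3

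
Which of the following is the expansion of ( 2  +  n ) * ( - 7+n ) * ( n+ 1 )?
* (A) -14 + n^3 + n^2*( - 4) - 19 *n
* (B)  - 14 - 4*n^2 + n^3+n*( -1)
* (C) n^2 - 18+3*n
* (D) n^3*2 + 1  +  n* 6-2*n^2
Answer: A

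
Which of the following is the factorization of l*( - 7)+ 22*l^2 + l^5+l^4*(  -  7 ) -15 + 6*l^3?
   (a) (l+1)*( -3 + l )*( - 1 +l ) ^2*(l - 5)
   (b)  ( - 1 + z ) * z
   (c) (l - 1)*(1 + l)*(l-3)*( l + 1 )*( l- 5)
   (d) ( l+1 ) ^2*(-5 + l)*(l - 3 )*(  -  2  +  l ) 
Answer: c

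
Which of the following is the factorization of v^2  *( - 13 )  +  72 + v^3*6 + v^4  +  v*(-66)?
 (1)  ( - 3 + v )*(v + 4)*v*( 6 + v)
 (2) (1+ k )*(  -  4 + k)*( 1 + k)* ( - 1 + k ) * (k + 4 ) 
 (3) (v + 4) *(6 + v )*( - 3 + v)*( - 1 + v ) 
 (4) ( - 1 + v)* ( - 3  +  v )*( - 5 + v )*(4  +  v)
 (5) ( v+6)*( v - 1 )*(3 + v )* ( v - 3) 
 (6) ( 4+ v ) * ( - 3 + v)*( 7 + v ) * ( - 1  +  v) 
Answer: 3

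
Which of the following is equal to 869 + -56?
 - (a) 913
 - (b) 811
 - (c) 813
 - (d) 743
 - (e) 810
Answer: c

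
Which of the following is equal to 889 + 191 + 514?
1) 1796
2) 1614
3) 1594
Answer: 3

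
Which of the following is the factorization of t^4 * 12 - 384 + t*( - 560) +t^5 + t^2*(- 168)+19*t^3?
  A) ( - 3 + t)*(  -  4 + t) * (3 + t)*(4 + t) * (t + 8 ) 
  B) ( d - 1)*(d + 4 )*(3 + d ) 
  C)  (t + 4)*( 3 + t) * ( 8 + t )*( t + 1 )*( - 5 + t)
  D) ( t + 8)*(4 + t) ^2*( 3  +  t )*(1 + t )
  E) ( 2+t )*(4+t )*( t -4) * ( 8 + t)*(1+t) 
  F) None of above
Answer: F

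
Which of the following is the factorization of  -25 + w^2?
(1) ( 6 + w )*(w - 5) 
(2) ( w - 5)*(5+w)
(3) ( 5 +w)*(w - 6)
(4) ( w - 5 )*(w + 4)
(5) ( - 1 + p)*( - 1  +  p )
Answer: 2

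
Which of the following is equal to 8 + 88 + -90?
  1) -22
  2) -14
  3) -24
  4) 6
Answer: 4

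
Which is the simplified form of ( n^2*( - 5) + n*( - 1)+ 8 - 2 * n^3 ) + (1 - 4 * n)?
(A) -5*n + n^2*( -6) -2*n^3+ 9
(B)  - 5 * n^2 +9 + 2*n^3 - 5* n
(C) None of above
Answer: C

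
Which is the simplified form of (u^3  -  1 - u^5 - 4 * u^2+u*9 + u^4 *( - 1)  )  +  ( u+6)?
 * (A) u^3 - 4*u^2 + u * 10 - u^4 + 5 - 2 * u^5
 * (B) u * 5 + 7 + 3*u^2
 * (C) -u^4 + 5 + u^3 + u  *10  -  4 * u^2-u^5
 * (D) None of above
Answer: C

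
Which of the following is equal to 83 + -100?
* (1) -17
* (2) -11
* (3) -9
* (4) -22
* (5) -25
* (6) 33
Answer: 1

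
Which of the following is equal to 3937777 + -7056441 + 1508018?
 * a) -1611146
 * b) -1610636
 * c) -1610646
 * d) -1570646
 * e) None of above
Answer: c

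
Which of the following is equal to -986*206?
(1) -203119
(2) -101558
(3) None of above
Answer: 3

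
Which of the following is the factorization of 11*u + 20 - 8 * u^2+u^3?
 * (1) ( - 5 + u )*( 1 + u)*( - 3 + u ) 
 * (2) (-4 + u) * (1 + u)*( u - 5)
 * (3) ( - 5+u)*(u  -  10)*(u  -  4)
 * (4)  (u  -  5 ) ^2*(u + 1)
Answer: 2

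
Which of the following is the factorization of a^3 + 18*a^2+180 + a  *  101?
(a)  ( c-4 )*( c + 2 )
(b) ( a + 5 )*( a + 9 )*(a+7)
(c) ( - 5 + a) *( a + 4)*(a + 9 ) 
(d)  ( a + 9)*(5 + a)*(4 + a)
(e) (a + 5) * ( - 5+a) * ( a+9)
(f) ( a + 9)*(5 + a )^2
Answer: d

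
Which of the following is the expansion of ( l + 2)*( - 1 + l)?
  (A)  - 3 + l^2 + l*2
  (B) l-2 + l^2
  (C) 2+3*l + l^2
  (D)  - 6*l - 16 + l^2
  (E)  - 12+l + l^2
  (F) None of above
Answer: B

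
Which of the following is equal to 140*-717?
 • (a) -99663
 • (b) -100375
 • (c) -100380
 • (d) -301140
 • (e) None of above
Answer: c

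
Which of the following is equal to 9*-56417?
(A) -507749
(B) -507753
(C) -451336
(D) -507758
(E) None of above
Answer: B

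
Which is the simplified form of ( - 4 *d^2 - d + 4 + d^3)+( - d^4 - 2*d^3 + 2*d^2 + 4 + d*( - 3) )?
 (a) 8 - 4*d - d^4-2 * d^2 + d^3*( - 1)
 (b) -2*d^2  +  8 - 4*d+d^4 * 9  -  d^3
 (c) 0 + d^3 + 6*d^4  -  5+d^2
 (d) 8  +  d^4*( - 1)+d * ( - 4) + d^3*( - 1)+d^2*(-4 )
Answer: a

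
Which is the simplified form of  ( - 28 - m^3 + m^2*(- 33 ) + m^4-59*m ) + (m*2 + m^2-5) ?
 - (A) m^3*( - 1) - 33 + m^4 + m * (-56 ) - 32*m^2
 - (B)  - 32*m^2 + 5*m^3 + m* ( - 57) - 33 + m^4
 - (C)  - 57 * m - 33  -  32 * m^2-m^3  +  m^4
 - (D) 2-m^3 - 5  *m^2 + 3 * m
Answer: C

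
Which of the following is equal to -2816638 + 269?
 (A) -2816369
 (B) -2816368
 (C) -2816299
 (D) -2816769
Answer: A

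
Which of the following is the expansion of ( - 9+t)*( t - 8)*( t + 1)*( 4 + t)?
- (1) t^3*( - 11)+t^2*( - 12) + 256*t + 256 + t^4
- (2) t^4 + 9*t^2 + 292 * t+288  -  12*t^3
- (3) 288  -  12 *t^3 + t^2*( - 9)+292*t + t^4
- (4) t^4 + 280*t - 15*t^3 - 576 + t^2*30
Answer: 3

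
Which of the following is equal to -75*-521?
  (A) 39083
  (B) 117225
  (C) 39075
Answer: C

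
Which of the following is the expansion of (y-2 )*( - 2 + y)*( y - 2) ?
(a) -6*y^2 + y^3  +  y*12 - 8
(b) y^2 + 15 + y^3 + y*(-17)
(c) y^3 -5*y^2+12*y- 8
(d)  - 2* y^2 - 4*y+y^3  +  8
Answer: a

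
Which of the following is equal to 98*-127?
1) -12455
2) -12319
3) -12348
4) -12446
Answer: 4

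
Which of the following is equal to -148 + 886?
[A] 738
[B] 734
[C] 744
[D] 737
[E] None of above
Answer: A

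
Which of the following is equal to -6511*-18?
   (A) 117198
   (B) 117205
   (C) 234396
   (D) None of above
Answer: A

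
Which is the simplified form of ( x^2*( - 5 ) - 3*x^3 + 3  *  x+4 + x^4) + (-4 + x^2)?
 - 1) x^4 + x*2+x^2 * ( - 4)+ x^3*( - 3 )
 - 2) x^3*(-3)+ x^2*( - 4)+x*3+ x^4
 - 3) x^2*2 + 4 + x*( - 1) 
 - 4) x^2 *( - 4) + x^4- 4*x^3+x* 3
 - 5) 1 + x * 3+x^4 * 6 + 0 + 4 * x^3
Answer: 2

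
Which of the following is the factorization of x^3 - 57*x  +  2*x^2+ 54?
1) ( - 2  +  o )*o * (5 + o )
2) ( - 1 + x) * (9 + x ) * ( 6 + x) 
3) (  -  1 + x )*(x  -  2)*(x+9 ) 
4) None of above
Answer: 4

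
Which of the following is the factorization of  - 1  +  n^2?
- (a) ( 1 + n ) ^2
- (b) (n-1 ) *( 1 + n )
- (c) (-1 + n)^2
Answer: b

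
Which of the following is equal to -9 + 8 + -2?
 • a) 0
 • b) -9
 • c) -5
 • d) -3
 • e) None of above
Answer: d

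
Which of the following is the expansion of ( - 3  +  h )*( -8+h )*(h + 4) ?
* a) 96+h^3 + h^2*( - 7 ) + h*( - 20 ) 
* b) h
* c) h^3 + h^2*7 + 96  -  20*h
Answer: a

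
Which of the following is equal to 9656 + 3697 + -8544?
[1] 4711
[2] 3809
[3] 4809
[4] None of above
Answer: 3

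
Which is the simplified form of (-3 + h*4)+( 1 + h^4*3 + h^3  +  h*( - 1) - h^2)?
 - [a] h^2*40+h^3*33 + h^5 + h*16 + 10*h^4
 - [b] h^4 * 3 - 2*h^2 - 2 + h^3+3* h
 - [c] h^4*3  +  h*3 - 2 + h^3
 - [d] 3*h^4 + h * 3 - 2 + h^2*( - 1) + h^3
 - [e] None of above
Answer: d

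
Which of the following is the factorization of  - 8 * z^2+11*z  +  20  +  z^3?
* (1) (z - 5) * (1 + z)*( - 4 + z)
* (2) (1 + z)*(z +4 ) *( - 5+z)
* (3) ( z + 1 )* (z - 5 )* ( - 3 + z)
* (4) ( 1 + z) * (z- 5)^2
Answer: 1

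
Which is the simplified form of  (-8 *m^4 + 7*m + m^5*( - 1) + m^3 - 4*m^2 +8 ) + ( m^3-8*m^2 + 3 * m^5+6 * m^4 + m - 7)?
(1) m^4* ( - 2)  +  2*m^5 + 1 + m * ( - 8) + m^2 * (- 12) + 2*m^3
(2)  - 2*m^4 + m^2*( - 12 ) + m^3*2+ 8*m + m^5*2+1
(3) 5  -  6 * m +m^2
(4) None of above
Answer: 2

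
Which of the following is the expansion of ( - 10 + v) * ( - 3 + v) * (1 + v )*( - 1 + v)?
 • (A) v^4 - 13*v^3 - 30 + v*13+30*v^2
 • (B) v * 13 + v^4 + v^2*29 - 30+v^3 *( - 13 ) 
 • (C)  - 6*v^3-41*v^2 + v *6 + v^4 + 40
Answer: B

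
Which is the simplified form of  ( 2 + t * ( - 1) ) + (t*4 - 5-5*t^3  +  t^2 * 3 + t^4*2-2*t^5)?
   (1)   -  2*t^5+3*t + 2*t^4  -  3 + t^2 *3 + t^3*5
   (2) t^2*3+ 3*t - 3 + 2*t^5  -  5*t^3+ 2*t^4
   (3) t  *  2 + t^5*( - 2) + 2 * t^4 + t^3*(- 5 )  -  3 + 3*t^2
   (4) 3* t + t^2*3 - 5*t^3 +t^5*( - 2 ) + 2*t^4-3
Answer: 4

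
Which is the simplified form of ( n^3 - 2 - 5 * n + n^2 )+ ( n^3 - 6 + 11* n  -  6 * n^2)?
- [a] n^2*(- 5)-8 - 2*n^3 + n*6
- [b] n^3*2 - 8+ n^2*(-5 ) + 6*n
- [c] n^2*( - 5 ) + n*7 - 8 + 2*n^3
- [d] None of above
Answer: b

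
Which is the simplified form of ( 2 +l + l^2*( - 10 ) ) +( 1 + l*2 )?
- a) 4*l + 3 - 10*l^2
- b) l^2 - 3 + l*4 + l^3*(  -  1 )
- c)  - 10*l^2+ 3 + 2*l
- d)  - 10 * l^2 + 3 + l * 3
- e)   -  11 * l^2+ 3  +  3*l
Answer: d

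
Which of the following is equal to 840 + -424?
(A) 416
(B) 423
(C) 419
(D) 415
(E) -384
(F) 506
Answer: A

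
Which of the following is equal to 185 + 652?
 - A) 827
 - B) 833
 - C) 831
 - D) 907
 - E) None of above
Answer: E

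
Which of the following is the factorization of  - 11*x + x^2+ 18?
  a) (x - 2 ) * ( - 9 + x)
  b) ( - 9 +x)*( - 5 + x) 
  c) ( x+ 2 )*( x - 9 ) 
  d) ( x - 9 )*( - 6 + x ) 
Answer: a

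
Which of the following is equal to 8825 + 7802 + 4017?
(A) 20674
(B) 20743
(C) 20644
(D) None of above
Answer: C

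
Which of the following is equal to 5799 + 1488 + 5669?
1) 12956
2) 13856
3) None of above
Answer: 1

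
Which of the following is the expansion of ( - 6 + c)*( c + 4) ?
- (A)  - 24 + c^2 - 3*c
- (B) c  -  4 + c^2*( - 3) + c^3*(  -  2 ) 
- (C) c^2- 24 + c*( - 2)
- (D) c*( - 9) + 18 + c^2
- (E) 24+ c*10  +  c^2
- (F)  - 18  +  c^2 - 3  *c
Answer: C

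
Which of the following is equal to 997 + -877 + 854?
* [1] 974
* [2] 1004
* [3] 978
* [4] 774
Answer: 1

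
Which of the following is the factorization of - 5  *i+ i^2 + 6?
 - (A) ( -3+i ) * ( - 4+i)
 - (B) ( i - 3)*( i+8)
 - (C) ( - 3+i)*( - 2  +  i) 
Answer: C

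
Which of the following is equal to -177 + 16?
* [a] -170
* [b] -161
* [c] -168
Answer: b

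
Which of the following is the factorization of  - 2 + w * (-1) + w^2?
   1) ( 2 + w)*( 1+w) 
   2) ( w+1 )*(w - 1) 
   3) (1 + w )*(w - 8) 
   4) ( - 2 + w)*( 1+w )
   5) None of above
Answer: 4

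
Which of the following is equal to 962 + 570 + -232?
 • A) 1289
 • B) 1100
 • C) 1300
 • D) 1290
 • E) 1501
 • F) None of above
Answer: C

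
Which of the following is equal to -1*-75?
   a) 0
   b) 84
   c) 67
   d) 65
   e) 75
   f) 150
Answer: e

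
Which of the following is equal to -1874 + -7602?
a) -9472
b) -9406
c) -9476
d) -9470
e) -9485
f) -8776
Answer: c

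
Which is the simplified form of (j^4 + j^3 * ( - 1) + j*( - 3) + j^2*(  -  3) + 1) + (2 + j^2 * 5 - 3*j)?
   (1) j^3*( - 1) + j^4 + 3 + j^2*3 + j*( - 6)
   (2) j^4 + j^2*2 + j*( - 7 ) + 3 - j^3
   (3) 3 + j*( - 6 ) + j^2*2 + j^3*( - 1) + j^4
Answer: 3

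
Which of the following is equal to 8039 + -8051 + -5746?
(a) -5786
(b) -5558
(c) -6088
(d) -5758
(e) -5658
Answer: d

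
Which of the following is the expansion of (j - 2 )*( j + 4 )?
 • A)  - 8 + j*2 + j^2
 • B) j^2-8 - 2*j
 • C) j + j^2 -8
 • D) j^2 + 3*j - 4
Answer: A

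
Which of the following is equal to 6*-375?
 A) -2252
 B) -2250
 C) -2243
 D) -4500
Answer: B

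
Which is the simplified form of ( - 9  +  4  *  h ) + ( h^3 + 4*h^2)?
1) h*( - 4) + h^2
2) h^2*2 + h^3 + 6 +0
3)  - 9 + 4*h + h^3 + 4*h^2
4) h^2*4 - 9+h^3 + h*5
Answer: 3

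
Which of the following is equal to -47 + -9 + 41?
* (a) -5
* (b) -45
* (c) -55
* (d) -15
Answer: d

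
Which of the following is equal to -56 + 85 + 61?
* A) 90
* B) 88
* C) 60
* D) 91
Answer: A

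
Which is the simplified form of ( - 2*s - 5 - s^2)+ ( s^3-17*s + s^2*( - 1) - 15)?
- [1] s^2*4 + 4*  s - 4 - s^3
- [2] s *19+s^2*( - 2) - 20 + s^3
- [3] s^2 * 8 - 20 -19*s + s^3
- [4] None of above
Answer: 4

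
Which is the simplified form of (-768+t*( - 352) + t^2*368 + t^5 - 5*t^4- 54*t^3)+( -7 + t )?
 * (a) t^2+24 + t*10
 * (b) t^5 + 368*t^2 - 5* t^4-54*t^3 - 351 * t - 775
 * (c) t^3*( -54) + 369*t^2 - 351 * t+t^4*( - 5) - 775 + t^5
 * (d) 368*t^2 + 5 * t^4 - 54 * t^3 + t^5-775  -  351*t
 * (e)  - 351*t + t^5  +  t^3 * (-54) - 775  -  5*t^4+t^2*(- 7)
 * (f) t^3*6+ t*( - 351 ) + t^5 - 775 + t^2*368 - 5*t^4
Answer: b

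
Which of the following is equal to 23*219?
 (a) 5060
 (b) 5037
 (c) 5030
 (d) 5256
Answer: b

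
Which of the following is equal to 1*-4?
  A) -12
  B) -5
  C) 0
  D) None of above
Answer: D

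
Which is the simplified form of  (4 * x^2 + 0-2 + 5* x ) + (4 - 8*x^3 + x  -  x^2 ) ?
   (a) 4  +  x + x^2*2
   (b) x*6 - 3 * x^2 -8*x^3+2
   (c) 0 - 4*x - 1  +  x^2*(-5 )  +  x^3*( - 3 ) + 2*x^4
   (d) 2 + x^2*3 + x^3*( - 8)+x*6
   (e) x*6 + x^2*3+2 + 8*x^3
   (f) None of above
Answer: d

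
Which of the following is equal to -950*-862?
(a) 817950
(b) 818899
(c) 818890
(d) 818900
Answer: d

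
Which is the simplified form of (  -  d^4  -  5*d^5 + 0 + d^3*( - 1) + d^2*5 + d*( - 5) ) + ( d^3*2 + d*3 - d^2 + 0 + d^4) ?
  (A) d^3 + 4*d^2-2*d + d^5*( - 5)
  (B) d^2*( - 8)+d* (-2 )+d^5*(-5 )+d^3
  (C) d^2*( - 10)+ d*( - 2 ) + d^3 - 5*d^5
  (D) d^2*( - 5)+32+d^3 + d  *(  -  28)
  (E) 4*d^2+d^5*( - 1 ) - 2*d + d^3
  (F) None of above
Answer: A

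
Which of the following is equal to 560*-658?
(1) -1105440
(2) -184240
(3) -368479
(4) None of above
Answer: 4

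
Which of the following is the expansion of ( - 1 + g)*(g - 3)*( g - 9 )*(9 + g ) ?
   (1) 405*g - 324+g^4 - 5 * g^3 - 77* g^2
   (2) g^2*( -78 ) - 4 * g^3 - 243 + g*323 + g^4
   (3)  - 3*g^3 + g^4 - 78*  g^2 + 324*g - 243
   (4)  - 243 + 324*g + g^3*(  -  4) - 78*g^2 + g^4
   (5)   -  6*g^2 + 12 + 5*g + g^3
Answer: 4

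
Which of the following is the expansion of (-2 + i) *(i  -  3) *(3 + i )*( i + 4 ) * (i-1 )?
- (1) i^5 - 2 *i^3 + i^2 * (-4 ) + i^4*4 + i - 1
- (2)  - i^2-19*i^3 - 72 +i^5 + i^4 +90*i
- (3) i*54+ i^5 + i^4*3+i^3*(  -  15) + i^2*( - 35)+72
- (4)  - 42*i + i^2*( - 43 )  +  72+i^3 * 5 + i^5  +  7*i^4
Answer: 2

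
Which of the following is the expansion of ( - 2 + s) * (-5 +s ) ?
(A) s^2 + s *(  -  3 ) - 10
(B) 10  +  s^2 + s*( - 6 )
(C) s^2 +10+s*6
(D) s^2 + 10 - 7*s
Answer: D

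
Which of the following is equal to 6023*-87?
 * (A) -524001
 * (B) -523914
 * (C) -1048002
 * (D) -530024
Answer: A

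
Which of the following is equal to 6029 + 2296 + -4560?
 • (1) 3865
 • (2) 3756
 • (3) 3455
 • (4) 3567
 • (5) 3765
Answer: 5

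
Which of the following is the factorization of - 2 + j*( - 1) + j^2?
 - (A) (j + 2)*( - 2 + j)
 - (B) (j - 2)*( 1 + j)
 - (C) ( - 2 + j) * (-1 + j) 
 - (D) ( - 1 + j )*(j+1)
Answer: B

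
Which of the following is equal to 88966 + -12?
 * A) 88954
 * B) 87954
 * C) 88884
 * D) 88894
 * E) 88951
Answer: A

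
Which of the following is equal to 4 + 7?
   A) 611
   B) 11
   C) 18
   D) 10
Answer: B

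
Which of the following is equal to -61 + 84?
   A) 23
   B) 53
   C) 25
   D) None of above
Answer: A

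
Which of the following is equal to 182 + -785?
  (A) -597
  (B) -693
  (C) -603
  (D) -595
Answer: C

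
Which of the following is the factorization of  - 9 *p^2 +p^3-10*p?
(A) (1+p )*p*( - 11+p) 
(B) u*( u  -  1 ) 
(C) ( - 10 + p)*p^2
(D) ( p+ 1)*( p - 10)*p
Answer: D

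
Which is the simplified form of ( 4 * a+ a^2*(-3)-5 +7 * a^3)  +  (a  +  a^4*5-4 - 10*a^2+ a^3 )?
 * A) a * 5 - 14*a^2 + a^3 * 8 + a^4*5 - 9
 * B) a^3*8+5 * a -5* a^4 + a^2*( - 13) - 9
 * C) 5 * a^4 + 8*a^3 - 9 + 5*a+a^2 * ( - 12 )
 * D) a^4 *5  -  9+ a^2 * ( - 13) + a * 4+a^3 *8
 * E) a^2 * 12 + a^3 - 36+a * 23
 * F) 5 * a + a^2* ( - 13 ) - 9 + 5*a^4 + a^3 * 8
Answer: F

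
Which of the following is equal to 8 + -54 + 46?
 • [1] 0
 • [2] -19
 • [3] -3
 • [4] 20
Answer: 1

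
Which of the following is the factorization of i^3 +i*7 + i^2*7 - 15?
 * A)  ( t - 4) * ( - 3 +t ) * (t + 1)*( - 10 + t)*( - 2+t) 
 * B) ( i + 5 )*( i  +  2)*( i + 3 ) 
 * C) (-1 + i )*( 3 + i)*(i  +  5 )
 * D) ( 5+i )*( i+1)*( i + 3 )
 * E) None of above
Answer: C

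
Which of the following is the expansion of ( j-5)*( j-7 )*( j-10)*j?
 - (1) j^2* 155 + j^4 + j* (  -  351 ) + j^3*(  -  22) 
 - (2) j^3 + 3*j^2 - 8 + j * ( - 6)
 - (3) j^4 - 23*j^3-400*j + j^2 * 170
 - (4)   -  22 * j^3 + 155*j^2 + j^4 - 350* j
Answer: 4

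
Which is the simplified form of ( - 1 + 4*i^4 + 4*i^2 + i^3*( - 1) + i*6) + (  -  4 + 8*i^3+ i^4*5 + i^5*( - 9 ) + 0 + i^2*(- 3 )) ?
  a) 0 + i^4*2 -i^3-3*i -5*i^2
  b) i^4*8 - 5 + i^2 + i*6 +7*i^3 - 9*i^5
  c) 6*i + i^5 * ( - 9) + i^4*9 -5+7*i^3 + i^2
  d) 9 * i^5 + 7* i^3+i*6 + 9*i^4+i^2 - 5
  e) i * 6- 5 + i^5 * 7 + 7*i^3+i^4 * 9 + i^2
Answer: c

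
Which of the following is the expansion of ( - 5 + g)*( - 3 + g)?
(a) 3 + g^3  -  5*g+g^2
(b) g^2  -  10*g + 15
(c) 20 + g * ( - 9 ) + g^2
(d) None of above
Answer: d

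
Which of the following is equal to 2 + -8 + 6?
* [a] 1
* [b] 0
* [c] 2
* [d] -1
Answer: b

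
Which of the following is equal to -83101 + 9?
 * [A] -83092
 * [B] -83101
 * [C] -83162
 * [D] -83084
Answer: A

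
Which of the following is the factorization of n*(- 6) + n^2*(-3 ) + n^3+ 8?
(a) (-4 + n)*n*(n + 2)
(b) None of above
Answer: b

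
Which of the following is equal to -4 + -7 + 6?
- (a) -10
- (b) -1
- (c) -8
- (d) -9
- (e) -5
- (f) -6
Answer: e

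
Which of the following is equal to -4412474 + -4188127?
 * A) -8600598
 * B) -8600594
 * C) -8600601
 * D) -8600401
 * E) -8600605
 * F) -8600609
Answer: C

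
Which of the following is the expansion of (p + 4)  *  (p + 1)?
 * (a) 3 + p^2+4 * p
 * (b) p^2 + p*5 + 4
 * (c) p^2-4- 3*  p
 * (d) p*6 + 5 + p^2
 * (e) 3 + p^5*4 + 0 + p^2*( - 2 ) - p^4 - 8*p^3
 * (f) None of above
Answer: b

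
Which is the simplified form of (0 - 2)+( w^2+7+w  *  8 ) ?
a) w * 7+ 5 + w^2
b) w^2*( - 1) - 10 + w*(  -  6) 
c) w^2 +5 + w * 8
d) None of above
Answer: c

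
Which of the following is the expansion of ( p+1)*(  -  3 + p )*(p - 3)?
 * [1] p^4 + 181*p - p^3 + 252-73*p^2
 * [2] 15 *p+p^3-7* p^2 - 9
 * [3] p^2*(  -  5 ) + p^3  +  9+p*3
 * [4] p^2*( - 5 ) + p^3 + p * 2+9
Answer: 3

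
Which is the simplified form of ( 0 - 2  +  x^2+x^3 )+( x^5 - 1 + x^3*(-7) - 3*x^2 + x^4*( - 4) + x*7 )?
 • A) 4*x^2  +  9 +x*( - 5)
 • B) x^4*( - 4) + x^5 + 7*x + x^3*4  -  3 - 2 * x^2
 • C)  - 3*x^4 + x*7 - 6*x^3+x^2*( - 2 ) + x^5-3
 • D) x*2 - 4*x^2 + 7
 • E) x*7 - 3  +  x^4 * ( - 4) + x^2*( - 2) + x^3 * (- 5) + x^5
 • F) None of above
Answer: F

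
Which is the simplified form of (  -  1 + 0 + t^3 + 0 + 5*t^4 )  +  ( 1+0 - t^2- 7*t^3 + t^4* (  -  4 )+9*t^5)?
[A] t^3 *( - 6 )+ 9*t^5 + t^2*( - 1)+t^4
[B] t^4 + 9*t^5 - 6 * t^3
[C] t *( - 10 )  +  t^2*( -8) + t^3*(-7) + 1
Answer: A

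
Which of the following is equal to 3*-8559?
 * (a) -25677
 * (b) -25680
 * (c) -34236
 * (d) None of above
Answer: a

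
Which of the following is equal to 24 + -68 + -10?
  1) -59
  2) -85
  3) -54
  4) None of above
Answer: 3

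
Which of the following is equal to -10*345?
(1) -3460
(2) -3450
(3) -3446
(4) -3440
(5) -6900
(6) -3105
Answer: 2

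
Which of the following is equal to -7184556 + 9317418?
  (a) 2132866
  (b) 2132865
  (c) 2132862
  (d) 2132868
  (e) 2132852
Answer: c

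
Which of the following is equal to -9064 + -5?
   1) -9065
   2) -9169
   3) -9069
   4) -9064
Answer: 3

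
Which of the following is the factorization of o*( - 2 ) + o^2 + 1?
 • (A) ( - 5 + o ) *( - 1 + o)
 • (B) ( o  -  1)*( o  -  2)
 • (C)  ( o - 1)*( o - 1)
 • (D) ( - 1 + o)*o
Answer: C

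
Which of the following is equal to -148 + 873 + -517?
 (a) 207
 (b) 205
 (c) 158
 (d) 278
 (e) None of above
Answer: e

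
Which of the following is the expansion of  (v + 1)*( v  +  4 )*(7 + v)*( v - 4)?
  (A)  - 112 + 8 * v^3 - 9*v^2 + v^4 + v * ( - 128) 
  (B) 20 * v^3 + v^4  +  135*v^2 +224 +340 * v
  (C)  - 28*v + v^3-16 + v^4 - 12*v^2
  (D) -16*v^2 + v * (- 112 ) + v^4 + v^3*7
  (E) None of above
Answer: A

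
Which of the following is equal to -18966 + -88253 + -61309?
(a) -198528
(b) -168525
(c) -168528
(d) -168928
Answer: c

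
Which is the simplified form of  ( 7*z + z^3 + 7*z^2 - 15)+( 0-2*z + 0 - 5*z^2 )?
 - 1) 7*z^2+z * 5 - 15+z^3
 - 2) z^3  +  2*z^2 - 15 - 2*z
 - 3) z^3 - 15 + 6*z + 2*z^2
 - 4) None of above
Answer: 4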